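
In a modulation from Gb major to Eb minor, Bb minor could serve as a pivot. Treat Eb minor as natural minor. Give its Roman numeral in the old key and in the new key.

The scale of Gb major is Gb Ab Bb Cb Db Eb F; Bb is degree 3, and the triad built there (Bb-Db-F) is minor, so it is iii.
The scale of Eb minor (natural minor) is Eb F Gb Ab Bb Cb Db; Bb is degree 5, and the triad built there (Bb-Db-F) is minor, so it is v.

iii in Gb major; v in Eb minor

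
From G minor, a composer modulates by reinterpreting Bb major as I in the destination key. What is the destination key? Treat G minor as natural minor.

The numeral I denotes a major triad on scale degree 1. With Bb on degree 1, the tonic of the new key is Bb.
Degree 1 carries a major triad in major keys, so the destination is Bb major.
Check: the diatonic triads of Bb major are Bb (I), Cm (ii), Dm (iii), Eb (IV), F (V), Gm (vi), Adim (vii°) — Bb major is indeed I.

Bb major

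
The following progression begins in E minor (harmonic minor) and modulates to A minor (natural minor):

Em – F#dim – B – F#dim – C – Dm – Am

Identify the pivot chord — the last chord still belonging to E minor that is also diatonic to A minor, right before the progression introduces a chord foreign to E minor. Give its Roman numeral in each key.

C — VI in E minor, III in A minor

Chords diatonic to E minor: Em, F#dim, Gaug, Am, B, C, D#dim.
Reading the progression, the first chord not in that set is Dm, so the modulation leaves E minor there.
The chord immediately before Dm is C, which is diatonic to both keys: VI in E minor and III in A minor.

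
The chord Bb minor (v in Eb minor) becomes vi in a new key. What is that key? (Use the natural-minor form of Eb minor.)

Db major

The numeral vi denotes a minor triad on scale degree 6. With Bb on degree 6, the tonic of the new key is Db.
Degree 6 carries a minor triad in major keys, so the destination is Db major.
Check: the diatonic triads of Db major are Db (I), Ebm (ii), Fm (iii), Gb (IV), Ab (V), Bbm (vi), Cdim (vii°) — Bb minor is indeed vi.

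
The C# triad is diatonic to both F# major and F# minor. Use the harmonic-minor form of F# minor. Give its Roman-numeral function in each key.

The scale of F# major is F# G# A# B C# D# E#; C# is degree 5, and the triad built there (C#-E#-G#) is major, so it is V.
The scale of F# minor (harmonic minor) is F# G# A B C# D E#; C# is degree 5, and the triad built there (C#-E#-G#) is major, so it is V.

V in F# major; V in F# minor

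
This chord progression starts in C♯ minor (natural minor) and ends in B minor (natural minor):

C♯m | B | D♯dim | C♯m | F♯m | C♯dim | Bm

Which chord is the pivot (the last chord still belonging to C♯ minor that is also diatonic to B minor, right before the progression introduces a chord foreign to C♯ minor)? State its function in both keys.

F♯m — iv in C♯ minor, v in B minor

Chords diatonic to C♯ minor: C♯m, D♯dim, E, F♯m, G♯m, A, B.
Reading the progression, the first chord not in that set is C♯dim, so the modulation leaves C♯ minor there.
The chord immediately before C♯dim is F♯m, which is diatonic to both keys: iv in C♯ minor and v in B minor.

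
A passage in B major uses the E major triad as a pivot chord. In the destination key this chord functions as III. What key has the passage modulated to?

C♯ minor

The numeral III denotes a major triad on scale degree 3. With E on degree 3, the tonic of the new key is C♯.
Degree 3 carries a major triad in natural-minor keys, so the destination is C♯ minor.
Check: the diatonic triads of C♯ minor (natural minor) are C♯m (i), D♯dim (ii°), E (III), F♯m (iv), G♯m (v), A (VI), B (VII) — E major is indeed III.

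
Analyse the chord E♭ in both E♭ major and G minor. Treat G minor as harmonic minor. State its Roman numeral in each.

I in E♭ major; VI in G minor

The scale of E♭ major is E♭ F G A♭ B♭ C D; E♭ is degree 1, and the triad built there (E♭-G-B♭) is major, so it is I.
The scale of G minor (harmonic minor) is G A B♭ C D E♭ F♯; E♭ is degree 6, and the triad built there (E♭-G-B♭) is major, so it is VI.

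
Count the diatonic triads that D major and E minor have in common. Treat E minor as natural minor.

Diatonic triads of D major: D major (I), E minor (ii), F# minor (iii), G major (IV), A major (V), B minor (vi), C# diminished (vii°).
Diatonic triads of E minor (natural minor): E minor (i), F# diminished (ii°), G major (III), A minor (iv), B minor (v), C major (VI), D major (VII).
Matching root and quality in both lists: D major, E minor, G major, B minor.
That gives 4 common triads.

4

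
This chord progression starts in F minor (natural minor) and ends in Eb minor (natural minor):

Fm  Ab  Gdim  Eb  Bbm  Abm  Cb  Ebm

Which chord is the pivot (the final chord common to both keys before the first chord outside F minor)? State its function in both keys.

Bbm — iv in F minor, v in Eb minor

Chords diatonic to F minor: Fm, Gdim, Ab, Bbm, Cm, Db, Eb.
Reading the progression, the first chord not in that set is Abm, so the modulation leaves F minor there.
The chord immediately before Abm is Bbm, which is diatonic to both keys: iv in F minor and v in Eb minor.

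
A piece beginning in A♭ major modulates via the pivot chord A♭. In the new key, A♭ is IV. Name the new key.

The numeral IV denotes a major triad on scale degree 4. With A♭ on degree 4, the tonic of the new key is E♭.
Degree 4 carries a major triad in major keys, so the destination is E♭ major.
Check: the diatonic triads of E♭ major are E♭ (I), Fm (ii), Gm (iii), A♭ (IV), B♭ (V), Cm (vi), Ddim (vii°) — A♭ is indeed IV.

E♭ major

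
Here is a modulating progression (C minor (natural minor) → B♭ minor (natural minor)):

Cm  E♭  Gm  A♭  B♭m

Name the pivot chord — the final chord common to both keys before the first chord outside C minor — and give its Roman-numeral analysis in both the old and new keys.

A♭ — VI in C minor, VII in B♭ minor

Chords diatonic to C minor: Cm, Ddim, E♭, Fm, Gm, A♭, B♭.
Reading the progression, the first chord not in that set is B♭m, so the modulation leaves C minor there.
The chord immediately before B♭m is A♭, which is diatonic to both keys: VI in C minor and VII in B♭ minor.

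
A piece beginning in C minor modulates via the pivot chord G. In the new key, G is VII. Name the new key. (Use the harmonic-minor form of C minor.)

A minor

The numeral VII denotes a major triad on scale degree 7. With G on degree 7, the tonic of the new key is A.
Degree 7 carries a major triad in natural-minor keys, so the destination is A minor.
Check: the diatonic triads of A minor (natural minor) are Am (i), Bdim (ii°), C (III), Dm (iv), Em (v), F (VI), G (VII) — G is indeed VII.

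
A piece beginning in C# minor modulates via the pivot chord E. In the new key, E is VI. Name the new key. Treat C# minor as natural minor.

The numeral VI denotes a major triad on scale degree 6. With E on degree 6, the tonic of the new key is G#.
Degree 6 carries a major triad in minor keys, so the destination is G# minor.
Check: the diatonic triads of G# minor (natural minor) are G#m (i), A#dim (ii°), B (III), C#m (iv), D#m (v), E (VI), F# (VII) — E is indeed VI.

G# minor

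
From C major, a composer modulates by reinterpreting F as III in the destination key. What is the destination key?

D minor

The numeral III denotes a major triad on scale degree 3. With F on degree 3, the tonic of the new key is D.
Degree 3 carries a major triad in natural-minor keys, so the destination is D minor.
Check: the diatonic triads of D minor (natural minor) are Dm (i), Edim (ii°), F (III), Gm (iv), Am (v), Bb (VI), C (VII) — F is indeed III.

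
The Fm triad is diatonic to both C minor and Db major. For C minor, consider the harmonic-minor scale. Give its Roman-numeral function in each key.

The scale of C minor (harmonic minor) is C D Eb F G Ab B; F is degree 4, and the triad built there (F-Ab-C) is minor, so it is iv.
The scale of Db major is Db Eb F Gb Ab Bb C; F is degree 3, and the triad built there (F-Ab-C) is minor, so it is iii.

iv in C minor; iii in Db major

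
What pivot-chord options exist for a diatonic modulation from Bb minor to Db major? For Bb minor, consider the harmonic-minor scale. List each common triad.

Bbm, Cdim, Ebm, Gb

Triads in Bb minor (harmonic minor): Bbm (i), Cdim (ii°), Dbaug (III+), Ebm (iv), F (V), Gb (VI), Adim (vii°).
Triads in Db major: Db (I), Ebm (ii), Fm (iii), Gb (IV), Ab (V), Bbm (vi), Cdim (vii°).
Shared triads with their functions: Bbm (i in Bb minor, vi in Db major); Cdim (ii° in Bb minor, vii° in Db major); Ebm (iv in Bb minor, ii in Db major); Gb (VI in Bb minor, IV in Db major).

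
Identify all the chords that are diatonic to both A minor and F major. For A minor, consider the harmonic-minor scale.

Am, Dm, F

Triads in A minor (harmonic minor): A minor (i), B diminished (ii°), C augmented (III+), D minor (iv), E major (V), F major (VI), G# diminished (vii°).
Triads in F major: F major (I), G minor (ii), A minor (iii), Bb major (IV), C major (V), D minor (vi), E diminished (vii°).
Shared triads with their functions: A minor (i in A minor, iii in F major); D minor (iv in A minor, vi in F major); F major (VI in A minor, I in F major).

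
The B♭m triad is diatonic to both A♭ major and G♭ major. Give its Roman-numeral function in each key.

ii in A♭ major; iii in G♭ major

The scale of A♭ major is A♭ B♭ C D♭ E♭ F G; B♭ is degree 2, and the triad built there (B♭-D♭-F) is minor, so it is ii.
The scale of G♭ major is G♭ A♭ B♭ C♭ D♭ E♭ F; B♭ is degree 3, and the triad built there (B♭-D♭-F) is minor, so it is iii.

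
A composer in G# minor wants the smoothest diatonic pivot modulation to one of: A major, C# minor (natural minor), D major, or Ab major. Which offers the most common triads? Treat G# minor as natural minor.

Triads of G# minor (natural minor): G#m (i), A#dim (ii°), B (III), C#m (iv), D#m (v), E (VI), F# (VII).
A major shares 2: C#m, E.
C# minor (natural minor) shares 4: G#m, B, C#m, E.
D major shares 0: none.
Ab major shares 0: none.
The most common triads (4) are shared with C# minor.

C# minor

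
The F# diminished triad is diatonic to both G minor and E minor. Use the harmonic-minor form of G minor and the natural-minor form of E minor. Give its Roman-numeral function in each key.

The scale of G minor (harmonic minor) is G A Bb C D Eb F#; F# is degree 7, and the triad built there (F#-A-C) is diminished, so it is vii°.
The scale of E minor (natural minor) is E F# G A B C D; F# is degree 2, and the triad built there (F#-A-C) is diminished, so it is ii°.

vii° in G minor; ii° in E minor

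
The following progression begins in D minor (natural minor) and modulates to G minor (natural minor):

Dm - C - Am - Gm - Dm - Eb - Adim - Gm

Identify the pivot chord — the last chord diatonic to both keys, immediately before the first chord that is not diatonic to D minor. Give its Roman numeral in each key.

Chords diatonic to D minor: Dm, Edim, F, Gm, Am, Bb, C.
Reading the progression, the first chord not in that set is Eb, so the modulation leaves D minor there.
The chord immediately before Eb is Dm, which is diatonic to both keys: i in D minor and v in G minor.

Dm — i in D minor, v in G minor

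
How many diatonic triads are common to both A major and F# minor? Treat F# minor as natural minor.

7

Diatonic triads of A major: A (I), Bm (ii), C#m (iii), D (IV), E (V), F#m (vi), G#dim (vii°).
Diatonic triads of F# minor (natural minor): F#m (i), G#dim (ii°), A (III), Bm (iv), C#m (v), D (VI), E (VII).
Matching root and quality in both lists: A, Bm, C#m, D, E, F#m, G#dim.
That gives 7 common triads.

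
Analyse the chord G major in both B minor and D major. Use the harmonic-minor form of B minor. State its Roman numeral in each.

VI in B minor; IV in D major

The scale of B minor (harmonic minor) is B C♯ D E F♯ G A♯; G is degree 6, and the triad built there (G-B-D) is major, so it is VI.
The scale of D major is D E F♯ G A B C♯; G is degree 4, and the triad built there (G-B-D) is major, so it is IV.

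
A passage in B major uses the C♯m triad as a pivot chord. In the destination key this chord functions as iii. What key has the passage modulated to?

The numeral iii denotes a minor triad on scale degree 3. With C♯ on degree 3, the tonic of the new key is A.
Degree 3 carries a minor triad in major keys, so the destination is A major.
Check: the diatonic triads of A major are A (I), Bm (ii), C♯m (iii), D (IV), E (V), F♯m (vi), G♯dim (vii°) — C♯m is indeed iii.

A major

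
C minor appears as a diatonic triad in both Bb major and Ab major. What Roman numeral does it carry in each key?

ii in Bb major; iii in Ab major

The scale of Bb major is Bb C D Eb F G A; C is degree 2, and the triad built there (C-Eb-G) is minor, so it is ii.
The scale of Ab major is Ab Bb C Db Eb F G; C is degree 3, and the triad built there (C-Eb-G) is minor, so it is iii.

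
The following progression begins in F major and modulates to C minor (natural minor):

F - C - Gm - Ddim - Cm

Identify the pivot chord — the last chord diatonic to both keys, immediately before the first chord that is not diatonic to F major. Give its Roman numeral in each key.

Gm — ii in F major, v in C minor

Chords diatonic to F major: F, Gm, Am, Bb, C, Dm, Edim.
Reading the progression, the first chord not in that set is Ddim, so the modulation leaves F major there.
The chord immediately before Ddim is Gm, which is diatonic to both keys: ii in F major and v in C minor.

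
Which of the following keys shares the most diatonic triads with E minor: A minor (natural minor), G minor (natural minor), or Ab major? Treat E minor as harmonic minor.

Triads of E minor (harmonic minor): Em (i), F#dim (ii°), Gaug (III+), Am (iv), B (V), C (VI), D#dim (vii°).
A minor (natural minor) shares 3: Em, Am, C.
G minor (natural minor) shares 0: none.
Ab major shares 0: none.
The most common triads (3) are shared with A minor.

A minor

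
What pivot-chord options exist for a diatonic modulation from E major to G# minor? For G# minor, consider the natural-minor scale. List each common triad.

Triads in E major: E (I), F#m (ii), G#m (iii), A (IV), B (V), C#m (vi), D#dim (vii°).
Triads in G# minor (natural minor): G#m (i), A#dim (ii°), B (III), C#m (iv), D#m (v), E (VI), F# (VII).
Shared triads with their functions: E (I in E major, VI in G# minor); G#m (iii in E major, i in G# minor); B (V in E major, III in G# minor); C#m (vi in E major, iv in G# minor).

E, G#m, B, C#m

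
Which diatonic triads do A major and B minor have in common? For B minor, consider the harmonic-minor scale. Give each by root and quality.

Bm

Triads in A major: A (I), Bm (ii), C♯m (iii), D (IV), E (V), F♯m (vi), G♯dim (vii°).
Triads in B minor (harmonic minor): Bm (i), C♯dim (ii°), Daug (III+), Em (iv), F♯ (V), G (VI), A♯dim (vii°).
Shared triads with their functions: Bm (ii in A major, i in B minor).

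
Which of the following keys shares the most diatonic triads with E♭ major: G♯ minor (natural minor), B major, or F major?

Triads of E♭ major: E♭ (I), Fm (ii), Gm (iii), A♭ (IV), B♭ (V), Cm (vi), Ddim (vii°).
G♯ minor (natural minor) shares 0: none.
B major shares 0: none.
F major shares 2: Gm, B♭.
The most common triads (2) are shared with F major.

F major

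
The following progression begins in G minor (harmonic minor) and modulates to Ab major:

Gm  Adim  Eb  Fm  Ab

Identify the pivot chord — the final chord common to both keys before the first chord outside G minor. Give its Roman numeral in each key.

Chords diatonic to G minor: Gm, Adim, Bbaug, Cm, D, Eb, F#dim.
Reading the progression, the first chord not in that set is Fm, so the modulation leaves G minor there.
The chord immediately before Fm is Eb, which is diatonic to both keys: VI in G minor and V in Ab major.

Eb — VI in G minor, V in Ab major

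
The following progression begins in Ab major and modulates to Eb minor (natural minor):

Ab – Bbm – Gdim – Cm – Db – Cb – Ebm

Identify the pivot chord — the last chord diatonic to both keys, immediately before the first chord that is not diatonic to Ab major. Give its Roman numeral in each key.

Chords diatonic to Ab major: Ab, Bbm, Cm, Db, Eb, Fm, Gdim.
Reading the progression, the first chord not in that set is Cb, so the modulation leaves Ab major there.
The chord immediately before Cb is Db, which is diatonic to both keys: IV in Ab major and VII in Eb minor.

Db — IV in Ab major, VII in Eb minor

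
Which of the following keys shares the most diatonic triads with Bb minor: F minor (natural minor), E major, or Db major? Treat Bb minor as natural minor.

Db major

Triads of Bb minor (natural minor): Bb minor (i), C diminished (ii°), Db major (III), Eb minor (iv), F minor (v), Gb major (VI), Ab major (VII).
F minor (natural minor) shares 4: Bbm, Db, Fm, Ab.
E major shares 0: none.
Db major shares 7: Bbm, Cdim, Db, Ebm, Fm, Gb, Ab.
The most common triads (7) are shared with Db major.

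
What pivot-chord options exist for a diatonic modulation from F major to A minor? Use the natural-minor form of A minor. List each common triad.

Triads in F major: F (I), Gm (ii), Am (iii), Bb (IV), C (V), Dm (vi), Edim (vii°).
Triads in A minor (natural minor): Am (i), Bdim (ii°), C (III), Dm (iv), Em (v), F (VI), G (VII).
Shared triads with their functions: F (I in F major, VI in A minor); Am (iii in F major, i in A minor); C (V in F major, III in A minor); Dm (vi in F major, iv in A minor).

F, Am, C, Dm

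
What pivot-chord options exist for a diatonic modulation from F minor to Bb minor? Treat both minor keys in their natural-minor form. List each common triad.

Fm, Ab, Bbm, Db

Triads in F minor (natural minor): Fm (i), Gdim (ii°), Ab (III), Bbm (iv), Cm (v), Db (VI), Eb (VII).
Triads in Bb minor (natural minor): Bbm (i), Cdim (ii°), Db (III), Ebm (iv), Fm (v), Gb (VI), Ab (VII).
Shared triads with their functions: Fm (i in F minor, v in Bb minor); Ab (III in F minor, VII in Bb minor); Bbm (iv in F minor, i in Bb minor); Db (VI in F minor, III in Bb minor).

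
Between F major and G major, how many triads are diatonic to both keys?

Diatonic triads of F major: F major (I), G minor (ii), A minor (iii), B♭ major (IV), C major (V), D minor (vi), E diminished (vii°).
Diatonic triads of G major: G major (I), A minor (ii), B minor (iii), C major (IV), D major (V), E minor (vi), F♯ diminished (vii°).
Matching root and quality in both lists: A minor, C major.
That gives 2 common triads.

2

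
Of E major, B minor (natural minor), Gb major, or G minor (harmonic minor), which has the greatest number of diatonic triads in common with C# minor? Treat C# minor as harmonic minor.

E major

Triads of C# minor (harmonic minor): C#m (i), D#dim (ii°), Eaug (III+), F#m (iv), G# (V), A (VI), B#dim (vii°).
E major shares 4: C#m, D#dim, F#m, A.
B minor (natural minor) shares 2: F#m, A.
Gb major shares 0: none.
G minor (harmonic minor) shares 0: none.
The most common triads (4) are shared with E major.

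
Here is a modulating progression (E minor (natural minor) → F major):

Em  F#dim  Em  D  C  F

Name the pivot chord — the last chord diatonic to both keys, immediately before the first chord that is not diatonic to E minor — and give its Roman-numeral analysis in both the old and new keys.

Chords diatonic to E minor: Em, F#dim, G, Am, Bm, C, D.
Reading the progression, the first chord not in that set is F, so the modulation leaves E minor there.
The chord immediately before F is C, which is diatonic to both keys: VI in E minor and V in F major.

C — VI in E minor, V in F major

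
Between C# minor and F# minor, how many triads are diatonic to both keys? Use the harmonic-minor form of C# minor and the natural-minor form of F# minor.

3

Diatonic triads of C# minor (harmonic minor): C#m (i), D#dim (ii°), Eaug (III+), F#m (iv), G# (V), A (VI), B#dim (vii°).
Diatonic triads of F# minor (natural minor): F#m (i), G#dim (ii°), A (III), Bm (iv), C#m (v), D (VI), E (VII).
Matching root and quality in both lists: C#m, F#m, A.
That gives 3 common triads.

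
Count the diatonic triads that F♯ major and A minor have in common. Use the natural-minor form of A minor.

0

Diatonic triads of F♯ major: F♯ major (I), G♯ minor (ii), A♯ minor (iii), B major (IV), C♯ major (V), D♯ minor (vi), E♯ diminished (vii°).
Diatonic triads of A minor (natural minor): A minor (i), B diminished (ii°), C major (III), D minor (iv), E minor (v), F major (VI), G major (VII).
No triad has the same root and quality in both keys.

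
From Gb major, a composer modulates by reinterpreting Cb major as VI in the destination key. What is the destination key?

Eb minor

The numeral VI denotes a major triad on scale degree 6. With Cb on degree 6, the tonic of the new key is Eb.
Degree 6 carries a major triad in minor keys, so the destination is Eb minor.
Check: the diatonic triads of Eb minor (natural minor) are Ebm (i), Fdim (ii°), Gb (III), Abm (iv), Bbm (v), Cb (VI), Db (VII) — Cb major is indeed VI.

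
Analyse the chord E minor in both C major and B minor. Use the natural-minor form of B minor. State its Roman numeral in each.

The scale of C major is C D E F G A B; E is degree 3, and the triad built there (E-G-B) is minor, so it is iii.
The scale of B minor (natural minor) is B C# D E F# G A; E is degree 4, and the triad built there (E-G-B) is minor, so it is iv.

iii in C major; iv in B minor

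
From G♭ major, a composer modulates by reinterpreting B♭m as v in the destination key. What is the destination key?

E♭ minor

The numeral v denotes a minor triad on scale degree 5. With B♭ on degree 5, the tonic of the new key is E♭.
Degree 5 carries a minor triad in natural-minor keys, so the destination is E♭ minor.
Check: the diatonic triads of E♭ minor (natural minor) are E♭m (i), Fdim (ii°), G♭ (III), A♭m (iv), B♭m (v), C♭ (VI), D♭ (VII) — B♭m is indeed v.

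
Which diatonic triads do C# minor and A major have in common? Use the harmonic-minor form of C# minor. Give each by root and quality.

C#m, F#m, A

Triads in C# minor (harmonic minor): C#m (i), D#dim (ii°), Eaug (III+), F#m (iv), G# (V), A (VI), B#dim (vii°).
Triads in A major: A (I), Bm (ii), C#m (iii), D (IV), E (V), F#m (vi), G#dim (vii°).
Shared triads with their functions: C#m (i in C# minor, iii in A major); F#m (iv in C# minor, vi in A major); A (VI in C# minor, I in A major).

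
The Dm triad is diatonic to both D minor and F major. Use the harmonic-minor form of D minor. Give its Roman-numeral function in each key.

The scale of D minor (harmonic minor) is D E F G A B♭ C♯; D is degree 1, and the triad built there (D-F-A) is minor, so it is i.
The scale of F major is F G A B♭ C D E; D is degree 6, and the triad built there (D-F-A) is minor, so it is vi.

i in D minor; vi in F major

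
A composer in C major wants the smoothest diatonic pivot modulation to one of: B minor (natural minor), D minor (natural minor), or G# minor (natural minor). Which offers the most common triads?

D minor

Triads of C major: C major (I), D minor (ii), E minor (iii), F major (IV), G major (V), A minor (vi), B diminished (vii°).
B minor (natural minor) shares 2: Em, G.
D minor (natural minor) shares 4: C, Dm, F, Am.
G# minor (natural minor) shares 0: none.
The most common triads (4) are shared with D minor.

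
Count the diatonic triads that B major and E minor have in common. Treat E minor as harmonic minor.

Diatonic triads of B major: B major (I), C# minor (ii), D# minor (iii), E major (IV), F# major (V), G# minor (vi), A# diminished (vii°).
Diatonic triads of E minor (harmonic minor): E minor (i), F# diminished (ii°), G augmented (III+), A minor (iv), B major (V), C major (VI), D# diminished (vii°).
Matching root and quality in both lists: B major.
That gives 1 common triad.

1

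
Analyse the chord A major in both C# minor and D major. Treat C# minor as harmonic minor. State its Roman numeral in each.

The scale of C# minor (harmonic minor) is C# D# E F# G# A B#; A is degree 6, and the triad built there (A-C#-E) is major, so it is VI.
The scale of D major is D E F# G A B C#; A is degree 5, and the triad built there (A-C#-E) is major, so it is V.

VI in C# minor; V in D major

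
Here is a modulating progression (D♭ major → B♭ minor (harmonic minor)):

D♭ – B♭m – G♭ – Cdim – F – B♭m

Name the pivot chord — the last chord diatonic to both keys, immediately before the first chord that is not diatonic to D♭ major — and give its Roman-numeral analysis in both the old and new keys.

Cdim — vii° in D♭ major, ii° in B♭ minor

Chords diatonic to D♭ major: D♭, E♭m, Fm, G♭, A♭, B♭m, Cdim.
Reading the progression, the first chord not in that set is F, so the modulation leaves D♭ major there.
The chord immediately before F is Cdim, which is diatonic to both keys: vii° in D♭ major and ii° in B♭ minor.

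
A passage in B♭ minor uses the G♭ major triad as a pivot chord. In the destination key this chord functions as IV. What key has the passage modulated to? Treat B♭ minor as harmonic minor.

D♭ major

The numeral IV denotes a major triad on scale degree 4. With G♭ on degree 4, the tonic of the new key is D♭.
Degree 4 carries a major triad in major keys, so the destination is D♭ major.
Check: the diatonic triads of D♭ major are D♭ (I), E♭m (ii), Fm (iii), G♭ (IV), A♭ (V), B♭m (vi), Cdim (vii°) — G♭ major is indeed IV.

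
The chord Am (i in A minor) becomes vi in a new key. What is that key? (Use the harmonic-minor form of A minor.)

C major

The numeral vi denotes a minor triad on scale degree 6. With A on degree 6, the tonic of the new key is C.
Degree 6 carries a minor triad in major keys, so the destination is C major.
Check: the diatonic triads of C major are C (I), Dm (ii), Em (iii), F (IV), G (V), Am (vi), Bdim (vii°) — Am is indeed vi.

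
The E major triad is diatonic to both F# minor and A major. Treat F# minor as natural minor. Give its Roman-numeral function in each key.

The scale of F# minor (natural minor) is F# G# A B C# D E; E is degree 7, and the triad built there (E-G#-B) is major, so it is VII.
The scale of A major is A B C# D E F# G#; E is degree 5, and the triad built there (E-G#-B) is major, so it is V.

VII in F# minor; V in A major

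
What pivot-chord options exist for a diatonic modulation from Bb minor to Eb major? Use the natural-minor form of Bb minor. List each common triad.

Triads in Bb minor (natural minor): Bbm (i), Cdim (ii°), Db (III), Ebm (iv), Fm (v), Gb (VI), Ab (VII).
Triads in Eb major: Eb (I), Fm (ii), Gm (iii), Ab (IV), Bb (V), Cm (vi), Ddim (vii°).
Shared triads with their functions: Fm (v in Bb minor, ii in Eb major); Ab (VII in Bb minor, IV in Eb major).

Fm, Ab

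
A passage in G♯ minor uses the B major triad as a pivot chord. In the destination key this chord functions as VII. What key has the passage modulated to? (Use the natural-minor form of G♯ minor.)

The numeral VII denotes a major triad on scale degree 7. With B on degree 7, the tonic of the new key is C♯.
Degree 7 carries a major triad in natural-minor keys, so the destination is C♯ minor.
Check: the diatonic triads of C♯ minor (natural minor) are C♯m (i), D♯dim (ii°), E (III), F♯m (iv), G♯m (v), A (VI), B (VII) — B major is indeed VII.

C♯ minor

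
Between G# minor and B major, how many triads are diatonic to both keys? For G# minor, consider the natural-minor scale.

7

Diatonic triads of G# minor (natural minor): G#m (i), A#dim (ii°), B (III), C#m (iv), D#m (v), E (VI), F# (VII).
Diatonic triads of B major: B (I), C#m (ii), D#m (iii), E (IV), F# (V), G#m (vi), A#dim (vii°).
Matching root and quality in both lists: G#m, A#dim, B, C#m, D#m, E, F#.
That gives 7 common triads.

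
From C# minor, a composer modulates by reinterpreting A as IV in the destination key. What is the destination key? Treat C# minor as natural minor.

E major

The numeral IV denotes a major triad on scale degree 4. With A on degree 4, the tonic of the new key is E.
Degree 4 carries a major triad in major keys, so the destination is E major.
Check: the diatonic triads of E major are E (I), F#m (ii), G#m (iii), A (IV), B (V), C#m (vi), D#dim (vii°) — A is indeed IV.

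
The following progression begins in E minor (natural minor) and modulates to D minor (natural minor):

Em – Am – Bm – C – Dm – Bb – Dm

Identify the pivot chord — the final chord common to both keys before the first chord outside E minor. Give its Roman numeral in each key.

Chords diatonic to E minor: Em, F#dim, G, Am, Bm, C, D.
Reading the progression, the first chord not in that set is Dm, so the modulation leaves E minor there.
The chord immediately before Dm is C, which is diatonic to both keys: VI in E minor and VII in D minor.

C — VI in E minor, VII in D minor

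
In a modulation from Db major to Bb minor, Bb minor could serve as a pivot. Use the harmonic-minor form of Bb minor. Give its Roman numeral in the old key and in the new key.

The scale of Db major is Db Eb F Gb Ab Bb C; Bb is degree 6, and the triad built there (Bb-Db-F) is minor, so it is vi.
The scale of Bb minor (harmonic minor) is Bb C Db Eb F Gb A; Bb is degree 1, and the triad built there (Bb-Db-F) is minor, so it is i.

vi in Db major; i in Bb minor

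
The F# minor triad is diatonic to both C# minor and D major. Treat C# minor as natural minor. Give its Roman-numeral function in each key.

The scale of C# minor (natural minor) is C# D# E F# G# A B; F# is degree 4, and the triad built there (F#-A-C#) is minor, so it is iv.
The scale of D major is D E F# G A B C#; F# is degree 3, and the triad built there (F#-A-C#) is minor, so it is iii.

iv in C# minor; iii in D major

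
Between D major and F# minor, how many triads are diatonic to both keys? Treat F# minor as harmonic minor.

3

Diatonic triads of D major: D (I), Em (ii), F#m (iii), G (IV), A (V), Bm (vi), C#dim (vii°).
Diatonic triads of F# minor (harmonic minor): F#m (i), G#dim (ii°), Aaug (III+), Bm (iv), C# (V), D (VI), E#dim (vii°).
Matching root and quality in both lists: D, F#m, Bm.
That gives 3 common triads.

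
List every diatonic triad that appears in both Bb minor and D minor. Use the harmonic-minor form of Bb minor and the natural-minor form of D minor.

F

Triads in Bb minor (harmonic minor): Bb minor (i), C diminished (ii°), Db augmented (III+), Eb minor (iv), F major (V), Gb major (VI), A diminished (vii°).
Triads in D minor (natural minor): D minor (i), E diminished (ii°), F major (III), G minor (iv), A minor (v), Bb major (VI), C major (VII).
Shared triads with their functions: F major (V in Bb minor, III in D minor).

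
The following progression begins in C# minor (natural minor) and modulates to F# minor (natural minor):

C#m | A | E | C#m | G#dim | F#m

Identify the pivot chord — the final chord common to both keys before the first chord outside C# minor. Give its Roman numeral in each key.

C#m — i in C# minor, v in F# minor

Chords diatonic to C# minor: C#m, D#dim, E, F#m, G#m, A, B.
Reading the progression, the first chord not in that set is G#dim, so the modulation leaves C# minor there.
The chord immediately before G#dim is C#m, which is diatonic to both keys: i in C# minor and v in F# minor.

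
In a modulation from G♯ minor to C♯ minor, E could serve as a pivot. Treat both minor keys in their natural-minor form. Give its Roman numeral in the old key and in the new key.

The scale of G♯ minor (natural minor) is G♯ A♯ B C♯ D♯ E F♯; E is degree 6, and the triad built there (E-G♯-B) is major, so it is VI.
The scale of C♯ minor (natural minor) is C♯ D♯ E F♯ G♯ A B; E is degree 3, and the triad built there (E-G♯-B) is major, so it is III.

VI in G♯ minor; III in C♯ minor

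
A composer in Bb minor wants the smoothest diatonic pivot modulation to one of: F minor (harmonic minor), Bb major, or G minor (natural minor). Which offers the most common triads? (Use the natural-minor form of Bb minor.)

F minor

Triads of Bb minor (natural minor): Bbm (i), Cdim (ii°), Db (III), Ebm (iv), Fm (v), Gb (VI), Ab (VII).
F minor (harmonic minor) shares 3: Bbm, Db, Fm.
Bb major shares 0: none.
G minor (natural minor) shares 0: none.
The most common triads (3) are shared with F minor.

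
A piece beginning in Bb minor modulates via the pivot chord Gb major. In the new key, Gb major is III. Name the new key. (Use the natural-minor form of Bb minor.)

Eb minor

The numeral III denotes a major triad on scale degree 3. With Gb on degree 3, the tonic of the new key is Eb.
Degree 3 carries a major triad in natural-minor keys, so the destination is Eb minor.
Check: the diatonic triads of Eb minor (natural minor) are Ebm (i), Fdim (ii°), Gb (III), Abm (iv), Bbm (v), Cb (VI), Db (VII) — Gb major is indeed III.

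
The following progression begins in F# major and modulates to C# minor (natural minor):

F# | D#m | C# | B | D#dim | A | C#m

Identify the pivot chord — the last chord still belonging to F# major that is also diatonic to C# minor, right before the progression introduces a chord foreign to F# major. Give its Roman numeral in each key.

Chords diatonic to F# major: F#, G#m, A#m, B, C#, D#m, E#dim.
Reading the progression, the first chord not in that set is D#dim, so the modulation leaves F# major there.
The chord immediately before D#dim is B, which is diatonic to both keys: IV in F# major and VII in C# minor.

B — IV in F# major, VII in C# minor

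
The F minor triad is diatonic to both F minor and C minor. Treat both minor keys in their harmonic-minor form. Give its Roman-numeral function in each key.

i in F minor; iv in C minor

The scale of F minor (harmonic minor) is F G Ab Bb C Db E; F is degree 1, and the triad built there (F-Ab-C) is minor, so it is i.
The scale of C minor (harmonic minor) is C D Eb F G Ab B; F is degree 4, and the triad built there (F-Ab-C) is minor, so it is iv.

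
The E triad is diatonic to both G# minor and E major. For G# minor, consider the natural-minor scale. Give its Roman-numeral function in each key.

The scale of G# minor (natural minor) is G# A# B C# D# E F#; E is degree 6, and the triad built there (E-G#-B) is major, so it is VI.
The scale of E major is E F# G# A B C# D#; E is degree 1, and the triad built there (E-G#-B) is major, so it is I.

VI in G# minor; I in E major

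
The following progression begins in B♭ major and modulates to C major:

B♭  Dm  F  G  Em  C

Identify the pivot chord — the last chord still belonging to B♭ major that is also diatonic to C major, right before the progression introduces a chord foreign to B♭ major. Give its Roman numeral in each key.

F — V in B♭ major, IV in C major

Chords diatonic to B♭ major: B♭, Cm, Dm, E♭, F, Gm, Adim.
Reading the progression, the first chord not in that set is G, so the modulation leaves B♭ major there.
The chord immediately before G is F, which is diatonic to both keys: V in B♭ major and IV in C major.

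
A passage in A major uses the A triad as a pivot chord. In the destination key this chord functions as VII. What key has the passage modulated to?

The numeral VII denotes a major triad on scale degree 7. With A on degree 7, the tonic of the new key is B.
Degree 7 carries a major triad in natural-minor keys, so the destination is B minor.
Check: the diatonic triads of B minor (natural minor) are Bm (i), C#dim (ii°), D (III), Em (iv), F#m (v), G (VI), A (VII) — A is indeed VII.

B minor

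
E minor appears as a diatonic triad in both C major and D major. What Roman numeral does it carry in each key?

The scale of C major is C D E F G A B; E is degree 3, and the triad built there (E-G-B) is minor, so it is iii.
The scale of D major is D E F# G A B C#; E is degree 2, and the triad built there (E-G-B) is minor, so it is ii.

iii in C major; ii in D major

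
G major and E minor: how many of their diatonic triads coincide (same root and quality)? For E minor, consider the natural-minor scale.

7

Diatonic triads of G major: G (I), Am (ii), Bm (iii), C (IV), D (V), Em (vi), F#dim (vii°).
Diatonic triads of E minor (natural minor): Em (i), F#dim (ii°), G (III), Am (iv), Bm (v), C (VI), D (VII).
Matching root and quality in both lists: G, Am, Bm, C, D, Em, F#dim.
That gives 7 common triads.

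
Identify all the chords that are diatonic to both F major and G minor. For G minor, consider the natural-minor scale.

Triads in F major: F major (I), G minor (ii), A minor (iii), Bb major (IV), C major (V), D minor (vi), E diminished (vii°).
Triads in G minor (natural minor): G minor (i), A diminished (ii°), Bb major (III), C minor (iv), D minor (v), Eb major (VI), F major (VII).
Shared triads with their functions: F major (I in F major, VII in G minor); G minor (ii in F major, i in G minor); Bb major (IV in F major, III in G minor); D minor (vi in F major, v in G minor).

F, Gm, Bb, Dm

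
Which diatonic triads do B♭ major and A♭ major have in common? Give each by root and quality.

Triads in B♭ major: B♭ major (I), C minor (ii), D minor (iii), E♭ major (IV), F major (V), G minor (vi), A diminished (vii°).
Triads in A♭ major: A♭ major (I), B♭ minor (ii), C minor (iii), D♭ major (IV), E♭ major (V), F minor (vi), G diminished (vii°).
Shared triads with their functions: C minor (ii in B♭ major, iii in A♭ major); E♭ major (IV in B♭ major, V in A♭ major).

Cm, E♭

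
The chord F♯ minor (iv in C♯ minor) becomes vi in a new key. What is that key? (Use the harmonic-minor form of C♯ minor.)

The numeral vi denotes a minor triad on scale degree 6. With F♯ on degree 6, the tonic of the new key is A.
Degree 6 carries a minor triad in major keys, so the destination is A major.
Check: the diatonic triads of A major are A (I), Bm (ii), C♯m (iii), D (IV), E (V), F♯m (vi), G♯dim (vii°) — F♯ minor is indeed vi.

A major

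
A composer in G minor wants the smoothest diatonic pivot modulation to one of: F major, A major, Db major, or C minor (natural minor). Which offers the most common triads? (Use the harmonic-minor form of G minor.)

C minor

Triads of G minor (harmonic minor): Gm (i), Adim (ii°), Bbaug (III+), Cm (iv), D (V), Eb (VI), F#dim (vii°).
F major shares 1: Gm.
A major shares 1: D.
Db major shares 0: none.
C minor (natural minor) shares 3: Gm, Cm, Eb.
The most common triads (3) are shared with C minor.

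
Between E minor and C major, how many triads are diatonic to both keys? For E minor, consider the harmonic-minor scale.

Diatonic triads of E minor (harmonic minor): E minor (i), F# diminished (ii°), G augmented (III+), A minor (iv), B major (V), C major (VI), D# diminished (vii°).
Diatonic triads of C major: C major (I), D minor (ii), E minor (iii), F major (IV), G major (V), A minor (vi), B diminished (vii°).
Matching root and quality in both lists: E minor, A minor, C major.
That gives 3 common triads.

3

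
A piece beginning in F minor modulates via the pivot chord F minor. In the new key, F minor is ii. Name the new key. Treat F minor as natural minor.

E♭ major

The numeral ii denotes a minor triad on scale degree 2. With F on degree 2, the tonic of the new key is E♭.
Degree 2 carries a minor triad in major keys, so the destination is E♭ major.
Check: the diatonic triads of E♭ major are E♭ (I), Fm (ii), Gm (iii), A♭ (IV), B♭ (V), Cm (vi), Ddim (vii°) — F minor is indeed ii.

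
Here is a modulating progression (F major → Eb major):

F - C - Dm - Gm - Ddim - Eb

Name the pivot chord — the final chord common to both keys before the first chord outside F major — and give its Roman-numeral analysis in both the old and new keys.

Chords diatonic to F major: F, Gm, Am, Bb, C, Dm, Edim.
Reading the progression, the first chord not in that set is Ddim, so the modulation leaves F major there.
The chord immediately before Ddim is Gm, which is diatonic to both keys: ii in F major and iii in Eb major.

Gm — ii in F major, iii in Eb major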